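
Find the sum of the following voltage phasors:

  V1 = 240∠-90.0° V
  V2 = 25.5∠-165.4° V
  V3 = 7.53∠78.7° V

Step 1 — Convert each phasor to rectangular form:
  V1 = 240·(cos(-90.0°) + j·sin(-90.0°)) = 0 - j240 V
  V2 = 25.5·(cos(-165.4°) + j·sin(-165.4°)) = -24.68 - j6.428 V
  V3 = 7.53·(cos(78.7°) + j·sin(78.7°)) = 1.475 + j7.384 V
Step 2 — Sum components: V_total = -23.2 - j239 V.
Step 3 — Convert to polar: |V_total| = 240.2 V, ∠V_total = -95.5°.

V_total = 240.2∠-95.5° V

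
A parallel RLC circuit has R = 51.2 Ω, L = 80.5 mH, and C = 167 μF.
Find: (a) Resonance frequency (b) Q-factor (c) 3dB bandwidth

Step 1 — Resonance: ω₀ = 1/√(LC) = 1/√(0.0805·0.000167) = 272.7 rad/s.
Step 2 — f₀ = ω₀/(2π) = 43.41 Hz.
Step 3 — Parallel Q: Q = R/(ω₀L) = 51.2/(272.7·0.0805) = 2.332.
Step 4 — Bandwidth: Δω = ω₀/Q = 117 rad/s; BW = Δω/(2π) = 18.61 Hz.

(a) f₀ = 43.41 Hz  (b) Q = 2.332  (c) BW = 18.61 Hz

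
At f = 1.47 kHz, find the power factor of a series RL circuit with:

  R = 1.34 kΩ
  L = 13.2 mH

Step 1 — Angular frequency: ω = 2π·f = 2π·1470 = 9236 rad/s.
Step 2 — Component impedances:
  R: Z = R = 1340 Ω
  L: Z = jωL = j·9236·0.0132 = 0 + j121.9 Ω
Step 3 — Series combination: Z_total = R + L = 1340 + j121.9 Ω = 1346∠5.2° Ω.
Step 4 — Power factor: PF = cos(φ) = Re(Z)/|Z| = 1340/1345.5 = 0.9959.
Step 5 — Type: Im(Z) = 121.9 ⇒ lagging (phase φ = 5.2°).

PF = 0.9959 (lagging, φ = 5.2°)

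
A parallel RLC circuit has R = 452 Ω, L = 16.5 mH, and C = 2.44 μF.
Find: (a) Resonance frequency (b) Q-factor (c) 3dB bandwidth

Step 1 — Resonance: ω₀ = 1/√(LC) = 1/√(0.0165·2.44e-06) = 4984 rad/s.
Step 2 — f₀ = ω₀/(2π) = 793.2 Hz.
Step 3 — Parallel Q: Q = R/(ω₀L) = 452/(4984·0.0165) = 5.497.
Step 4 — Bandwidth: Δω = ω₀/Q = 906.7 rad/s; BW = Δω/(2π) = 144.3 Hz.

(a) f₀ = 793.2 Hz  (b) Q = 5.497  (c) BW = 144.3 Hz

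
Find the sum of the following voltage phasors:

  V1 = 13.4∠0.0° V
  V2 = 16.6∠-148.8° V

Step 1 — Convert each phasor to rectangular form:
  V1 = 13.4·(cos(0.0°) + j·sin(0.0°)) = 13.4 V
  V2 = 16.6·(cos(-148.8°) + j·sin(-148.8°)) = -14.2 - j8.599 V
Step 2 — Sum components: V_total = -0.799 - j8.599 V.
Step 3 — Convert to polar: |V_total| = 8.636 V, ∠V_total = -95.3°.

V_total = 8.636∠-95.3° V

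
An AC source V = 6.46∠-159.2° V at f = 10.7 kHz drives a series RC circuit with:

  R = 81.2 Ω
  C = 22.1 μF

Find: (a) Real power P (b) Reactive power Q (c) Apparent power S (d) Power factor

Step 1 — Angular frequency: ω = 2π·f = 2π·1.07e+04 = 6.723e+04 rad/s.
Step 2 — Component impedances:
  R: Z = R = 81.2 Ω
  C: Z = 1/(jωC) = -j/(ω·C) = 0 - j0.673 Ω
Step 3 — Series combination: Z_total = R + C = 81.2 - j0.673 Ω = 81.2∠-0.5° Ω.
Step 4 — Source phasor: V = 6.46∠-159.2° V = -6.039 - j2.294 V.
Step 5 — Current: I = V / Z = -0.07413 - j0.02887 A = 0.07955∠-158.7° A.
Step 6 — Complex power: S = V·I* = 0.5139 - j0.00426 VA.
Step 7 — Real power: P = Re(S) = 0.5139 W.
Step 8 — Reactive power: Q = Im(S) = -0.00426 VAR.
Step 9 — Apparent power: |S| = 0.5139 VA.
Step 10 — Power factor: PF = P/|S| = 1 (leading).

(a) P = 0.5139 W  (b) Q = -0.00426 VAR  (c) S = 0.5139 VA  (d) PF = 1 (leading)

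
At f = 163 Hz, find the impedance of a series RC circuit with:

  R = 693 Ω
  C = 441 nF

Step 1 — Angular frequency: ω = 2π·f = 2π·163 = 1024 rad/s.
Step 2 — Component impedances:
  R: Z = R = 693 Ω
  C: Z = 1/(jωC) = -j/(ω·C) = 0 - j2214 Ω
Step 3 — Series combination: Z_total = R + C = 693 - j2214 Ω = 2320∠-72.6° Ω.

Z = 693 - j2214 Ω = 2320∠-72.6° Ω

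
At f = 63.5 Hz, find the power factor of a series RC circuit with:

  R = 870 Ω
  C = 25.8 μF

Step 1 — Angular frequency: ω = 2π·f = 2π·63.5 = 399 rad/s.
Step 2 — Component impedances:
  R: Z = R = 870 Ω
  C: Z = 1/(jωC) = -j/(ω·C) = 0 - j97.15 Ω
Step 3 — Series combination: Z_total = R + C = 870 - j97.15 Ω = 875.4∠-6.4° Ω.
Step 4 — Power factor: PF = cos(φ) = Re(Z)/|Z| = 870/875.4 = 0.9938.
Step 5 — Type: Im(Z) = -97.15 ⇒ leading (phase φ = -6.4°).

PF = 0.9938 (leading, φ = -6.4°)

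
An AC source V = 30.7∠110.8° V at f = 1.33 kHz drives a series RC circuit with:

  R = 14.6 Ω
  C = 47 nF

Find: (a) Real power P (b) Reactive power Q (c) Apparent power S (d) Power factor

Step 1 — Angular frequency: ω = 2π·f = 2π·1330 = 8357 rad/s.
Step 2 — Component impedances:
  R: Z = R = 14.6 Ω
  C: Z = 1/(jωC) = -j/(ω·C) = 0 - j2546 Ω
Step 3 — Series combination: Z_total = R + C = 14.6 - j2546 Ω = 2546∠-89.7° Ω.
Step 4 — Source phasor: V = 30.7∠110.8° V = -10.9 + j28.7 V.
Step 5 — Current: I = V / Z = -0.0113 - j0.004217 A = 0.01206∠-159.5° A.
Step 6 — Complex power: S = V·I* = 0.002123 - j0.3702 VA.
Step 7 — Real power: P = Re(S) = 0.002123 W.
Step 8 — Reactive power: Q = Im(S) = -0.3702 VAR.
Step 9 — Apparent power: |S| = 0.3702 VA.
Step 10 — Power factor: PF = P/|S| = 0.005734 (leading).

(a) P = 0.002123 W  (b) Q = -0.3702 VAR  (c) S = 0.3702 VA  (d) PF = 0.005734 (leading)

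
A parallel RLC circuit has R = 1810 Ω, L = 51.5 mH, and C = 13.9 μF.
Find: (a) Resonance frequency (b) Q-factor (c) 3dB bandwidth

Step 1 — Resonance: ω₀ = 1/√(LC) = 1/√(0.0515·1.39e-05) = 1182 rad/s.
Step 2 — f₀ = ω₀/(2π) = 188.1 Hz.
Step 3 — Parallel Q: Q = R/(ω₀L) = 1810/(1182·0.0515) = 29.74.
Step 4 — Bandwidth: Δω = ω₀/Q = 39.75 rad/s; BW = Δω/(2π) = 6.326 Hz.

(a) f₀ = 188.1 Hz  (b) Q = 29.74  (c) BW = 6.326 Hz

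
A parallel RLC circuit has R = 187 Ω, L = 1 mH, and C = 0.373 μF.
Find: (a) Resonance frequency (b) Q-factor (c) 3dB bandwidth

Step 1 — Resonance: ω₀ = 1/√(LC) = 1/√(0.001·3.73e-07) = 5.178e+04 rad/s.
Step 2 — f₀ = ω₀/(2π) = 8241 Hz.
Step 3 — Parallel Q: Q = R/(ω₀L) = 187/(5.178e+04·0.001) = 3.612.
Step 4 — Bandwidth: Δω = ω₀/Q = 1.434e+04 rad/s; BW = Δω/(2π) = 2282 Hz.

(a) f₀ = 8241 Hz  (b) Q = 3.612  (c) BW = 2282 Hz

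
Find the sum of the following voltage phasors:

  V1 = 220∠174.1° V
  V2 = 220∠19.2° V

Step 1 — Convert each phasor to rectangular form:
  V1 = 220·(cos(174.1°) + j·sin(174.1°)) = -218.8 + j22.61 V
  V2 = 220·(cos(19.2°) + j·sin(19.2°)) = 207.8 + j72.35 V
Step 2 — Sum components: V_total = -11.07 + j94.97 V.
Step 3 — Convert to polar: |V_total| = 95.61 V, ∠V_total = 96.7°.

V_total = 95.61∠96.7° V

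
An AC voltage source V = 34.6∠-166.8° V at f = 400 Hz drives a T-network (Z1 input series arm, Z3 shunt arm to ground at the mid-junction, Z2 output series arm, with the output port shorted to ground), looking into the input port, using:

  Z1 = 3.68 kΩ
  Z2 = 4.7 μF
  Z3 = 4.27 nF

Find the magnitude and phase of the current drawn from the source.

Step 1 — Angular frequency: ω = 2π·f = 2π·400 = 2513 rad/s.
Step 2 — Component impedances:
  Z1: Z = R = 3680 Ω
  Z2: Z = 1/(jωC) = -j/(ω·C) = 0 - j84.66 Ω
  Z3: Z = 1/(jωC) = -j/(ω·C) = 0 - j9.318e+04 Ω
Step 3 — With the output port shorted to ground, the output series arm Z2 runs from the junction to ground; the shunt arm Z3 also runs from the junction to ground. They appear in parallel: Z3 || Z2 = 0 - j84.58 Ω.
Step 4 — Series with input arm Z1: Z_in = Z1 + (Z3 || Z2) = 3680 - j84.58 Ω = 3681∠-1.3° Ω.
Step 5 — Source phasor: V = 34.6∠-166.8° V = -33.69 - j7.901 V.
Step 6 — Ohm's law: I = V / Z_total = (-33.69 - j7.901) / (3680 - j84.58) = -0.0091 - j0.002356 A.
Step 7 — Convert to polar: |I| = 0.0094 A, ∠I = -165.5°.

I = 0.0094∠-165.5° A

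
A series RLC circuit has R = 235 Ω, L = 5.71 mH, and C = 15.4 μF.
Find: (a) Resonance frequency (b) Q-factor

Step 1 — Resonance condition Im(Z)=0 gives ω₀ = 1/√(LC).
Step 2 — ω₀ = 1/√(0.00571·1.54e-05) = 3372 rad/s.
Step 3 — f₀ = ω₀/(2π) = 536.7 Hz.
Step 4 — Series Q: Q = ω₀L/R = 3372·0.00571/235 = 0.08194.

(a) f₀ = 536.7 Hz  (b) Q = 0.08194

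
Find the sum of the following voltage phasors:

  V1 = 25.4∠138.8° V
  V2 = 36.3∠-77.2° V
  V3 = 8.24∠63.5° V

Step 1 — Convert each phasor to rectangular form:
  V1 = 25.4·(cos(138.8°) + j·sin(138.8°)) = -19.11 + j16.73 V
  V2 = 36.3·(cos(-77.2°) + j·sin(-77.2°)) = 8.042 - j35.4 V
  V3 = 8.24·(cos(63.5°) + j·sin(63.5°)) = 3.677 + j7.374 V
Step 2 — Sum components: V_total = -7.392 - j11.29 V.
Step 3 — Convert to polar: |V_total| = 13.5 V, ∠V_total = -123.2°.

V_total = 13.5∠-123.2° V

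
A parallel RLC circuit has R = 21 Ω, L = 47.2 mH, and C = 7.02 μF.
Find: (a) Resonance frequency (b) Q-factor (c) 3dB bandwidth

Step 1 — Resonance: ω₀ = 1/√(LC) = 1/√(0.0472·7.02e-06) = 1737 rad/s.
Step 2 — f₀ = ω₀/(2π) = 276.5 Hz.
Step 3 — Parallel Q: Q = R/(ω₀L) = 21/(1737·0.0472) = 0.2561.
Step 4 — Bandwidth: Δω = ω₀/Q = 6783 rad/s; BW = Δω/(2π) = 1080 Hz.

(a) f₀ = 276.5 Hz  (b) Q = 0.2561  (c) BW = 1080 Hz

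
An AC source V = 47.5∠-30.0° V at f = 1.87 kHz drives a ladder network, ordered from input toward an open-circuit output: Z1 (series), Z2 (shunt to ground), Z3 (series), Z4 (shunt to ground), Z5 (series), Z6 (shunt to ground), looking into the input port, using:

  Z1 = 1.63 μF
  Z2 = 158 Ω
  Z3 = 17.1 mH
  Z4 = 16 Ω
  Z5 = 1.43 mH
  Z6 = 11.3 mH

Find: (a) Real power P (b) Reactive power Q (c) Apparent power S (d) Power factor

Step 1 — Angular frequency: ω = 2π·f = 2π·1870 = 1.175e+04 rad/s.
Step 2 — Component impedances:
  Z1: Z = 1/(jωC) = -j/(ω·C) = 0 - j52.21 Ω
  Z2: Z = R = 158 Ω
  Z3: Z = jωL = j·1.175e+04·0.0171 = 0 + j200.9 Ω
  Z4: Z = R = 16 Ω
  Z5: Z = jωL = j·1.175e+04·0.00143 = 0 + j16.8 Ω
  Z6: Z = jωL = j·1.175e+04·0.0113 = 0 + j132.8 Ω
Step 3 — Ladder network (open output): work backward from the far end, alternating series and parallel combinations. Z_in = 97.11 + j18.76 Ω = 98.91∠10.9° Ω.
Step 4 — Source phasor: V = 47.5∠-30.0° V = 41.14 - j23.75 V.
Step 5 — Current: I = V / Z = 0.3628 - j0.3147 A = 0.4803∠-40.9° A.
Step 6 — Complex power: S = V·I* = 22.4 + j4.327 VA.
Step 7 — Real power: P = Re(S) = 22.4 W.
Step 8 — Reactive power: Q = Im(S) = 4.327 VAR.
Step 9 — Apparent power: |S| = 22.81 VA.
Step 10 — Power factor: PF = P/|S| = 0.9818 (lagging).

(a) P = 22.4 W  (b) Q = 4.327 VAR  (c) S = 22.81 VA  (d) PF = 0.9818 (lagging)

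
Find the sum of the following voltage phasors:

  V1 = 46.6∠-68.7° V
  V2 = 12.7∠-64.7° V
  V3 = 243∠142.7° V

Step 1 — Convert each phasor to rectangular form:
  V1 = 46.6·(cos(-68.7°) + j·sin(-68.7°)) = 16.93 - j43.42 V
  V2 = 12.7·(cos(-64.7°) + j·sin(-64.7°)) = 5.427 - j11.48 V
  V3 = 243·(cos(142.7°) + j·sin(142.7°)) = -193.3 + j147.3 V
Step 2 — Sum components: V_total = -170.9 + j92.36 V.
Step 3 — Convert to polar: |V_total| = 194.3 V, ∠V_total = 151.6°.

V_total = 194.3∠151.6° V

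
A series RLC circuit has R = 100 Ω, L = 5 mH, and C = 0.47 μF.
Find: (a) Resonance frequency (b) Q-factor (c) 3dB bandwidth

Step 1 — Resonance: ω₀ = 1/√(LC) = 1/√(0.005·4.7e-07) = 2.063e+04 rad/s.
Step 2 — f₀ = ω₀/(2π) = 3283 Hz.
Step 3 — Series Q: Q = ω₀L/R = 2.063e+04·0.005/100 = 1.031.
Step 4 — Bandwidth: Δω = ω₀/Q = 2e+04 rad/s; BW = Δω/(2π) = 3183 Hz.

(a) f₀ = 3283 Hz  (b) Q = 1.031  (c) BW = 3183 Hz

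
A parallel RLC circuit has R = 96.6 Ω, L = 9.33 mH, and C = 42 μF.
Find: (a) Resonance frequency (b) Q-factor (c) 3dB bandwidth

Step 1 — Resonance: ω₀ = 1/√(LC) = 1/√(0.00933·4.2e-05) = 1597 rad/s.
Step 2 — f₀ = ω₀/(2π) = 254.2 Hz.
Step 3 — Parallel Q: Q = R/(ω₀L) = 96.6/(1597·0.00933) = 6.481.
Step 4 — Bandwidth: Δω = ω₀/Q = 246.5 rad/s; BW = Δω/(2π) = 39.23 Hz.

(a) f₀ = 254.2 Hz  (b) Q = 6.481  (c) BW = 39.23 Hz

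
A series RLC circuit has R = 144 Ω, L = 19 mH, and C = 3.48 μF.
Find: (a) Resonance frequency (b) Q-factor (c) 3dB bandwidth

Step 1 — Resonance condition Im(Z)=0 gives ω₀ = 1/√(LC).
Step 2 — ω₀ = 1/√(0.019·3.48e-06) = 3889 rad/s.
Step 3 — f₀ = ω₀/(2π) = 618.9 Hz.
Step 4 — Series Q: Q = ω₀L/R = 3889·0.019/144 = 0.5131.
Step 5 — 3dB bandwidth: Δω = ω₀/Q = 7579 rad/s; BW = Δω/(2π) = 1206 Hz.

(a) f₀ = 618.9 Hz  (b) Q = 0.5131  (c) BW = 1206 Hz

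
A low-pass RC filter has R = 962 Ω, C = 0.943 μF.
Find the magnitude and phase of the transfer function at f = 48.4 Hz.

Step 1 — Angular frequency: ω = 2π·48.4 = 304.1 rad/s.
Step 2 — Transfer function: H(jω) = 1/(1 + jωRC).
Step 3 — Denominator: 1 + jωRC = 1 + j·304.1·962·9.43e-07 = 1 + j0.2759.
Step 4 — H = 0.9293 - j0.2564.
Step 5 — Magnitude: |H| = 0.964 (-0.3 dB); phase: φ = -15.4°.

|H| = 0.964 (-0.3 dB), φ = -15.4°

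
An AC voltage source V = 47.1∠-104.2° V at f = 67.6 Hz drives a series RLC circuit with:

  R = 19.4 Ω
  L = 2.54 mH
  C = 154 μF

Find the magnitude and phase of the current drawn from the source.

Step 1 — Angular frequency: ω = 2π·f = 2π·67.6 = 424.7 rad/s.
Step 2 — Component impedances:
  R: Z = R = 19.4 Ω
  L: Z = jωL = j·424.7·0.00254 = 0 + j1.079 Ω
  C: Z = 1/(jωC) = -j/(ω·C) = 0 - j15.29 Ω
Step 3 — Series combination: Z_total = R + L + C = 19.4 - j14.21 Ω = 24.05∠-36.2° Ω.
Step 4 — Source phasor: V = 47.1∠-104.2° V = -11.55 - j45.66 V.
Step 5 — Ohm's law: I = V / Z_total = (-11.55 - j45.66) / (19.4 - j14.21) = 0.7344 - j1.816 A.
Step 6 — Convert to polar: |I| = 1.959 A, ∠I = -68.0°.

I = 1.959∠-68.0° A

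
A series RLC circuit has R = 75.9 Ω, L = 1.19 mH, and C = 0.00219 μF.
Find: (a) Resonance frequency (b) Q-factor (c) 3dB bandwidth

Step 1 — Resonance condition Im(Z)=0 gives ω₀ = 1/√(LC).
Step 2 — ω₀ = 1/√(0.00119·2.19e-09) = 6.194e+05 rad/s.
Step 3 — f₀ = ω₀/(2π) = 9.859e+04 Hz.
Step 4 — Series Q: Q = ω₀L/R = 6.194e+05·0.00119/75.9 = 9.712.
Step 5 — 3dB bandwidth: Δω = ω₀/Q = 6.378e+04 rad/s; BW = Δω/(2π) = 1.015e+04 Hz.

(a) f₀ = 9.859e+04 Hz  (b) Q = 9.712  (c) BW = 1.015e+04 Hz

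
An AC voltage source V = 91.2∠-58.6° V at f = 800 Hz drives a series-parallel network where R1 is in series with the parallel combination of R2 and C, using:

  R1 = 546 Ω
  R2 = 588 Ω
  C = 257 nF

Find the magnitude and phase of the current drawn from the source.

Step 1 — Angular frequency: ω = 2π·f = 2π·800 = 5027 rad/s.
Step 2 — Component impedances:
  R1: Z = R = 546 Ω
  R2: Z = R = 588 Ω
  C: Z = 1/(jωC) = -j/(ω·C) = 0 - j774.1 Ω
Step 3 — Parallel branch: R2 || C = 1/(1/R2 + 1/C) = 372.9 - j283.2 Ω.
Step 4 — Series with R1: Z_total = R1 + (R2 || C) = 918.9 - j283.2 Ω = 961.5∠-17.1° Ω.
Step 5 — Source phasor: V = 91.2∠-58.6° V = 47.52 - j77.84 V.
Step 6 — Ohm's law: I = V / Z_total = (47.52 - j77.84) / (918.9 - j283.2) = 0.07107 - j0.06281 A.
Step 7 — Convert to polar: |I| = 0.09485 A, ∠I = -41.5°.

I = 0.09485∠-41.5° A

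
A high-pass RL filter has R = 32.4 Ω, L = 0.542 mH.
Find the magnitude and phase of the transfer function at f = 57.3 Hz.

Step 1 — Angular frequency: ω = 2π·57.3 = 360 rad/s.
Step 2 — Transfer function: H(jω) = jωL/(R + jωL).
Step 3 — Numerator jωL = j·0.1951; denominator R + jωL = 32.4 + j0.1951.
Step 4 — H = 3.627e-05 + j0.006022.
Step 5 — Magnitude: |H| = 0.006023 (-44.4 dB); phase: φ = 89.7°.

|H| = 0.006023 (-44.4 dB), φ = 89.7°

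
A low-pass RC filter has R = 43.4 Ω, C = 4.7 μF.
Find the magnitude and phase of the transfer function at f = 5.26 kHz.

Step 1 — Angular frequency: ω = 2π·5260 = 3.305e+04 rad/s.
Step 2 — Transfer function: H(jω) = 1/(1 + jωRC).
Step 3 — Denominator: 1 + jωRC = 1 + j·3.305e+04·43.4·4.7e-06 = 1 + j6.741.
Step 4 — H = 0.02153 - j0.1451.
Step 5 — Magnitude: |H| = 0.1467 (-16.7 dB); phase: φ = -81.6°.

|H| = 0.1467 (-16.7 dB), φ = -81.6°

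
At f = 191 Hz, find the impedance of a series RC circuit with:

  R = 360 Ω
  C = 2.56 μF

Step 1 — Angular frequency: ω = 2π·f = 2π·191 = 1200 rad/s.
Step 2 — Component impedances:
  R: Z = R = 360 Ω
  C: Z = 1/(jωC) = -j/(ω·C) = 0 - j325.5 Ω
Step 3 — Series combination: Z_total = R + C = 360 - j325.5 Ω = 485.3∠-42.1° Ω.

Z = 360 - j325.5 Ω = 485.3∠-42.1° Ω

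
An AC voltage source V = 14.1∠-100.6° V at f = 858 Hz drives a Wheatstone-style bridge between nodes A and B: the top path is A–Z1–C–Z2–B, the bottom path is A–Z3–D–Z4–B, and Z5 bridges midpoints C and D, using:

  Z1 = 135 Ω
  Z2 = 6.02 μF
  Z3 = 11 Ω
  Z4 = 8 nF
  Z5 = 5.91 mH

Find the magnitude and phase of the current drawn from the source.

Step 1 — Angular frequency: ω = 2π·f = 2π·858 = 5391 rad/s.
Step 2 — Component impedances:
  Z1: Z = R = 135 Ω
  Z2: Z = 1/(jωC) = -j/(ω·C) = 0 - j30.81 Ω
  Z3: Z = R = 11 Ω
  Z4: Z = 1/(jωC) = -j/(ω·C) = 0 - j2.319e+04 Ω
  Z5: Z = jωL = j·5391·0.00591 = 0 + j31.86 Ω
Step 3 — Bridge requires nodal analysis (the Z5 bridge couples midpoints C and D, so the two paths cannot be reduced to a simple series/parallel combination). Setting node B to ground and injecting 1 A at node A, the 3-node admittance system at A, C, D solves to V_A = Z_AB = 15.84 - j4.812 Ω = 16.56∠-16.9° Ω.
Step 4 — Source phasor: V = 14.1∠-100.6° V = -2.594 - j13.86 V.
Step 5 — Ohm's law: I = V / Z_total = (-2.594 - j13.86) / (15.84 - j4.812) = 0.09336 - j0.8464 A.
Step 6 — Convert to polar: |I| = 0.8515 A, ∠I = -83.7°.

I = 0.8515∠-83.7° A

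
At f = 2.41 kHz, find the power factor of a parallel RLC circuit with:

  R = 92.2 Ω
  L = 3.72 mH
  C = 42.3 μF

Step 1 — Angular frequency: ω = 2π·f = 2π·2410 = 1.514e+04 rad/s.
Step 2 — Component impedances:
  R: Z = R = 92.2 Ω
  L: Z = jωL = j·1.514e+04·0.00372 = 0 + j56.33 Ω
  C: Z = 1/(jωC) = -j/(ω·C) = 0 - j1.561 Ω
Step 3 — Parallel combination: 1/Z_total = 1/R + 1/L + 1/C; Z_total = 0.02796 - j1.605 Ω = 1.605∠-89.0° Ω.
Step 4 — Power factor: PF = cos(φ) = Re(Z)/|Z| = 0.027956/1.6055 = 0.01741.
Step 5 — Type: Im(Z) = -1.605 ⇒ leading (phase φ = -89.0°).

PF = 0.01741 (leading, φ = -89.0°)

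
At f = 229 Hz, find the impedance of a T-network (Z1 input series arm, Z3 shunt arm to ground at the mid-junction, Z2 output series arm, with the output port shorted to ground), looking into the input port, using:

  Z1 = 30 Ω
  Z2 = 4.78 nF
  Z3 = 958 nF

Step 1 — Angular frequency: ω = 2π·f = 2π·229 = 1439 rad/s.
Step 2 — Component impedances:
  Z1: Z = R = 30 Ω
  Z2: Z = 1/(jωC) = -j/(ω·C) = 0 - j1.454e+05 Ω
  Z3: Z = 1/(jωC) = -j/(ω·C) = 0 - j725.5 Ω
Step 3 — With the output port shorted to ground, the output series arm Z2 runs from the junction to ground; the shunt arm Z3 also runs from the junction to ground. They appear in parallel: Z3 || Z2 = 0 - j721.9 Ω.
Step 4 — Series with input arm Z1: Z_in = Z1 + (Z3 || Z2) = 30 - j721.9 Ω = 722.5∠-87.6° Ω.

Z = 30 - j721.9 Ω = 722.5∠-87.6° Ω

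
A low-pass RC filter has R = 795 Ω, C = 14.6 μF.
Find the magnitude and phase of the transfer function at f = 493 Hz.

Step 1 — Angular frequency: ω = 2π·493 = 3098 rad/s.
Step 2 — Transfer function: H(jω) = 1/(1 + jωRC).
Step 3 — Denominator: 1 + jωRC = 1 + j·3098·795·1.46e-05 = 1 + j35.95.
Step 4 — H = 0.000773 - j0.02779.
Step 5 — Magnitude: |H| = 0.0278 (-31.1 dB); phase: φ = -88.4°.

|H| = 0.0278 (-31.1 dB), φ = -88.4°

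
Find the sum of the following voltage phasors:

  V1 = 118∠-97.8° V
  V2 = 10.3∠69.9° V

Step 1 — Convert each phasor to rectangular form:
  V1 = 118·(cos(-97.8°) + j·sin(-97.8°)) = -16.01 - j116.9 V
  V2 = 10.3·(cos(69.9°) + j·sin(69.9°)) = 3.54 + j9.673 V
Step 2 — Sum components: V_total = -12.47 - j107.2 V.
Step 3 — Convert to polar: |V_total| = 108 V, ∠V_total = -96.6°.

V_total = 108∠-96.6° V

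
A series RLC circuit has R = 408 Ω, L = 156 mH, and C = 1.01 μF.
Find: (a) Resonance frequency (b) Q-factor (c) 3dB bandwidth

Step 1 — Resonance condition Im(Z)=0 gives ω₀ = 1/√(LC).
Step 2 — ω₀ = 1/√(0.156·1.01e-06) = 2519 rad/s.
Step 3 — f₀ = ω₀/(2π) = 401 Hz.
Step 4 — Series Q: Q = ω₀L/R = 2519·0.156/408 = 0.9633.
Step 5 — 3dB bandwidth: Δω = ω₀/Q = 2615 rad/s; BW = Δω/(2π) = 416.3 Hz.

(a) f₀ = 401 Hz  (b) Q = 0.9633  (c) BW = 416.3 Hz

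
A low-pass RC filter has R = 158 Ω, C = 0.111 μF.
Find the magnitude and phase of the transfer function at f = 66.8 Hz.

Step 1 — Angular frequency: ω = 2π·66.8 = 419.7 rad/s.
Step 2 — Transfer function: H(jω) = 1/(1 + jωRC).
Step 3 — Denominator: 1 + jωRC = 1 + j·419.7·158·1.11e-07 = 1 + j0.007361.
Step 4 — H = 0.9999 - j0.007361.
Step 5 — Magnitude: |H| = 1 (-0.0 dB); phase: φ = -0.4°.

|H| = 1 (-0.0 dB), φ = -0.4°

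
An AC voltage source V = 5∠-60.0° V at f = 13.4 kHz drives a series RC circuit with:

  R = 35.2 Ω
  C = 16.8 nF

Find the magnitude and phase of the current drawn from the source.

Step 1 — Angular frequency: ω = 2π·f = 2π·1.34e+04 = 8.419e+04 rad/s.
Step 2 — Component impedances:
  R: Z = R = 35.2 Ω
  C: Z = 1/(jωC) = -j/(ω·C) = 0 - j707 Ω
Step 3 — Series combination: Z_total = R + C = 35.2 - j707 Ω = 707.9∠-87.1° Ω.
Step 4 — Source phasor: V = 5∠-60.0° V = 2.5 - j4.33 V.
Step 5 — Ohm's law: I = V / Z_total = (2.5 - j4.33) / (35.2 - j707) = 0.006285 + j0.003223 A.
Step 6 — Convert to polar: |I| = 0.007064 A, ∠I = 27.1°.

I = 0.007064∠27.1° A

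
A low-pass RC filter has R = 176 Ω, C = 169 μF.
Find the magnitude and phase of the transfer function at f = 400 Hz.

Step 1 — Angular frequency: ω = 2π·400 = 2513 rad/s.
Step 2 — Transfer function: H(jω) = 1/(1 + jωRC).
Step 3 — Denominator: 1 + jωRC = 1 + j·2513·176·0.000169 = 1 + j74.75.
Step 4 — H = 0.0001789 - j0.01337.
Step 5 — Magnitude: |H| = 0.01338 (-37.5 dB); phase: φ = -89.2°.

|H| = 0.01338 (-37.5 dB), φ = -89.2°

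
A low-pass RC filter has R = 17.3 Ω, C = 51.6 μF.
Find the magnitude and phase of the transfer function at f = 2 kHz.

Step 1 — Angular frequency: ω = 2π·2000 = 1.257e+04 rad/s.
Step 2 — Transfer function: H(jω) = 1/(1 + jωRC).
Step 3 — Denominator: 1 + jωRC = 1 + j·1.257e+04·17.3·5.16e-05 = 1 + j11.22.
Step 4 — H = 0.007884 - j0.08844.
Step 5 — Magnitude: |H| = 0.08879 (-21.0 dB); phase: φ = -84.9°.

|H| = 0.08879 (-21.0 dB), φ = -84.9°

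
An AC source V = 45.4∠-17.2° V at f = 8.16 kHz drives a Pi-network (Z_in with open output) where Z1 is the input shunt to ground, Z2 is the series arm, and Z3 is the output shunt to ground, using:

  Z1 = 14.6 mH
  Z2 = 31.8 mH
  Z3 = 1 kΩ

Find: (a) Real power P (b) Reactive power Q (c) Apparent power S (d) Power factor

Step 1 — Angular frequency: ω = 2π·f = 2π·8160 = 5.127e+04 rad/s.
Step 2 — Component impedances:
  Z1: Z = jωL = j·5.127e+04·0.0146 = 0 + j748.6 Ω
  Z2: Z = jωL = j·5.127e+04·0.0318 = 0 + j1630 Ω
  Z3: Z = R = 1000 Ω
Step 3 — With open output, the series arm Z2 and the output shunt Z3 appear in series to ground: Z2 + Z3 = 1000 + j1630 Ω.
Step 4 — Parallel with input shunt Z1: Z_in = Z1 || (Z2 + Z3) = 84.14 + j548.4 Ω = 554.8∠81.3° Ω.
Step 5 — Source phasor: V = 45.4∠-17.2° V = 43.37 - j13.43 V.
Step 6 — Current: I = V / Z = -0.01206 - j0.08094 A = 0.08183∠-98.5° A.
Step 7 — Complex power: S = V·I* = 0.5634 + j3.672 VA.
Step 8 — Real power: P = Re(S) = 0.5634 W.
Step 9 — Reactive power: Q = Im(S) = 3.672 VAR.
Step 10 — Apparent power: |S| = 3.715 VA.
Step 11 — Power factor: PF = P/|S| = 0.1517 (lagging).

(a) P = 0.5634 W  (b) Q = 3.672 VAR  (c) S = 3.715 VA  (d) PF = 0.1517 (lagging)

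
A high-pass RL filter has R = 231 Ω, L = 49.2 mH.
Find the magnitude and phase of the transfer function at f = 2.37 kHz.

Step 1 — Angular frequency: ω = 2π·2370 = 1.489e+04 rad/s.
Step 2 — Transfer function: H(jω) = jωL/(R + jωL).
Step 3 — Numerator jωL = j·732.6; denominator R + jωL = 231 + j732.6.
Step 4 — H = 0.9096 + j0.2868.
Step 5 — Magnitude: |H| = 0.9537 (-0.4 dB); phase: φ = 17.5°.

|H| = 0.9537 (-0.4 dB), φ = 17.5°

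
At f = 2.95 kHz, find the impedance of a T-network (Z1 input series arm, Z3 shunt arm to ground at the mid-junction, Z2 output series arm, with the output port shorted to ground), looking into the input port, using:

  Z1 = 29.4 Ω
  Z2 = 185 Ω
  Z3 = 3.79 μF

Step 1 — Angular frequency: ω = 2π·f = 2π·2950 = 1.854e+04 rad/s.
Step 2 — Component impedances:
  Z1: Z = R = 29.4 Ω
  Z2: Z = R = 185 Ω
  Z3: Z = 1/(jωC) = -j/(ω·C) = 0 - j14.24 Ω
Step 3 — With the output port shorted to ground, the output series arm Z2 runs from the junction to ground; the shunt arm Z3 also runs from the junction to ground. They appear in parallel: Z3 || Z2 = 1.089 - j14.15 Ω.
Step 4 — Series with input arm Z1: Z_in = Z1 + (Z3 || Z2) = 30.49 - j14.15 Ω = 33.61∠-24.9° Ω.

Z = 30.49 - j14.15 Ω = 33.61∠-24.9° Ω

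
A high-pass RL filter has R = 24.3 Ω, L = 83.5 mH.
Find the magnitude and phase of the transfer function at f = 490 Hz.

Step 1 — Angular frequency: ω = 2π·490 = 3079 rad/s.
Step 2 — Transfer function: H(jω) = jωL/(R + jωL).
Step 3 — Numerator jωL = j·257.1; denominator R + jωL = 24.3 + j257.1.
Step 4 — H = 0.9911 + j0.09369.
Step 5 — Magnitude: |H| = 0.9956 (-0.0 dB); phase: φ = 5.4°.

|H| = 0.9956 (-0.0 dB), φ = 5.4°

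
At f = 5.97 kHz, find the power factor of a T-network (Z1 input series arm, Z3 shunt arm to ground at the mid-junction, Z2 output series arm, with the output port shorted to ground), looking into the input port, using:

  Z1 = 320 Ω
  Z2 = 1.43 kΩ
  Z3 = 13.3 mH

Step 1 — Angular frequency: ω = 2π·f = 2π·5970 = 3.751e+04 rad/s.
Step 2 — Component impedances:
  Z1: Z = R = 320 Ω
  Z2: Z = R = 1430 Ω
  Z3: Z = jωL = j·3.751e+04·0.0133 = 0 + j498.9 Ω
Step 3 — With the output port shorted to ground, the output series arm Z2 runs from the junction to ground; the shunt arm Z3 also runs from the junction to ground. They appear in parallel: Z3 || Z2 = 155.2 + j444.8 Ω.
Step 4 — Series with input arm Z1: Z_in = Z1 + (Z3 || Z2) = 475.2 + j444.8 Ω = 650.8∠43.1° Ω.
Step 5 — Power factor: PF = cos(φ) = Re(Z)/|Z| = 475.16/650.84 = 0.7301.
Step 6 — Type: Im(Z) = 444.8 ⇒ lagging (phase φ = 43.1°).

PF = 0.7301 (lagging, φ = 43.1°)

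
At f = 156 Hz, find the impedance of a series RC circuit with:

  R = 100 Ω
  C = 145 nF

Step 1 — Angular frequency: ω = 2π·f = 2π·156 = 980.2 rad/s.
Step 2 — Component impedances:
  R: Z = R = 100 Ω
  C: Z = 1/(jωC) = -j/(ω·C) = 0 - j7036 Ω
Step 3 — Series combination: Z_total = R + C = 100 - j7036 Ω = 7037∠-89.2° Ω.

Z = 100 - j7036 Ω = 7037∠-89.2° Ω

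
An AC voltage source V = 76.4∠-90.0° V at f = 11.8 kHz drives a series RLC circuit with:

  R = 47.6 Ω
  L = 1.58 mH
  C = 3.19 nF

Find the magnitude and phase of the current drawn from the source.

Step 1 — Angular frequency: ω = 2π·f = 2π·1.18e+04 = 7.414e+04 rad/s.
Step 2 — Component impedances:
  R: Z = R = 47.6 Ω
  L: Z = jωL = j·7.414e+04·0.00158 = 0 + j117.1 Ω
  C: Z = 1/(jωC) = -j/(ω·C) = 0 - j4228 Ω
Step 3 — Series combination: Z_total = R + L + C = 47.6 - j4111 Ω = 4111∠-89.3° Ω.
Step 4 — Source phasor: V = 76.4∠-90.0° V = 0 - j76.4 V.
Step 5 — Ohm's law: I = V / Z_total = (0 - j76.4) / (47.6 - j4111) = 0.01858 - j0.0002152 A.
Step 6 — Convert to polar: |I| = 0.01858 A, ∠I = -0.7°.

I = 0.01858∠-0.7° A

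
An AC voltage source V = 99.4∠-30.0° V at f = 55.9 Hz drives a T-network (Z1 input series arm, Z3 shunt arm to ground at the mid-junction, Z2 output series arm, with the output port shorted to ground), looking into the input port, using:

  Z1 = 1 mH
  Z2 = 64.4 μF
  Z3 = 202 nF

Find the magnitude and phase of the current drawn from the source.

Step 1 — Angular frequency: ω = 2π·f = 2π·55.9 = 351.2 rad/s.
Step 2 — Component impedances:
  Z1: Z = jωL = j·351.2·0.001 = 0 + j0.3512 Ω
  Z2: Z = 1/(jωC) = -j/(ω·C) = 0 - j44.21 Ω
  Z3: Z = 1/(jωC) = -j/(ω·C) = 0 - j1.409e+04 Ω
Step 3 — With the output port shorted to ground, the output series arm Z2 runs from the junction to ground; the shunt arm Z3 also runs from the junction to ground. They appear in parallel: Z3 || Z2 = 0 - j44.07 Ω.
Step 4 — Series with input arm Z1: Z_in = Z1 + (Z3 || Z2) = 0 - j43.72 Ω = 43.72∠-90.0° Ω.
Step 5 — Source phasor: V = 99.4∠-30.0° V = 86.08 - j49.7 V.
Step 6 — Ohm's law: I = V / Z_total = (86.08 - j49.7) / (0 - j43.72) = 1.137 + j1.969 A.
Step 7 — Convert to polar: |I| = 2.274 A, ∠I = 60.0°.

I = 2.274∠60.0° A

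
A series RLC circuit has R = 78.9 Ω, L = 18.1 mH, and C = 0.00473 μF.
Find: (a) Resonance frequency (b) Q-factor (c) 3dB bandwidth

Step 1 — Resonance condition Im(Z)=0 gives ω₀ = 1/√(LC).
Step 2 — ω₀ = 1/√(0.0181·4.73e-09) = 1.081e+05 rad/s.
Step 3 — f₀ = ω₀/(2π) = 1.72e+04 Hz.
Step 4 — Series Q: Q = ω₀L/R = 1.081e+05·0.0181/78.9 = 24.79.
Step 5 — 3dB bandwidth: Δω = ω₀/Q = 4359 rad/s; BW = Δω/(2π) = 693.8 Hz.

(a) f₀ = 1.72e+04 Hz  (b) Q = 24.79  (c) BW = 693.8 Hz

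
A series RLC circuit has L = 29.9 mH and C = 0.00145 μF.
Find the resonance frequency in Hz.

Step 1 — Resonance condition Im(Z)=0 gives ω₀ = 1/√(LC).
Step 2 — ω₀ = 1/√(0.0299·1.45e-09) = 1.519e+05 rad/s.
Step 3 — f₀ = ω₀/(2π) = 2.417e+04 Hz.

f₀ = 2.417e+04 Hz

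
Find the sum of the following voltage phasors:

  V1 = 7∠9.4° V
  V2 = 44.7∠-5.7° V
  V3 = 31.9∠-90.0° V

Step 1 — Convert each phasor to rectangular form:
  V1 = 7·(cos(9.4°) + j·sin(9.4°)) = 6.906 + j1.143 V
  V2 = 44.7·(cos(-5.7°) + j·sin(-5.7°)) = 44.48 - j4.44 V
  V3 = 31.9·(cos(-90.0°) + j·sin(-90.0°)) = 0 - j31.9 V
Step 2 — Sum components: V_total = 51.38 - j35.2 V.
Step 3 — Convert to polar: |V_total| = 62.28 V, ∠V_total = -34.4°.

V_total = 62.28∠-34.4° V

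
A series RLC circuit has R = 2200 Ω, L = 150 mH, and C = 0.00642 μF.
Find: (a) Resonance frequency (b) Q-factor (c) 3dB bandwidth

Step 1 — Resonance: ω₀ = 1/√(LC) = 1/√(0.15·6.42e-09) = 3.222e+04 rad/s.
Step 2 — f₀ = ω₀/(2π) = 5129 Hz.
Step 3 — Series Q: Q = ω₀L/R = 3.222e+04·0.15/2200 = 2.197.
Step 4 — Bandwidth: Δω = ω₀/Q = 1.467e+04 rad/s; BW = Δω/(2π) = 2334 Hz.

(a) f₀ = 5129 Hz  (b) Q = 2.197  (c) BW = 2334 Hz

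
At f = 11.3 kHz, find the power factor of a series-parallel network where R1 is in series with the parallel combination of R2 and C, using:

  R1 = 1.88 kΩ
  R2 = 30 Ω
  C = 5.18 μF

Step 1 — Angular frequency: ω = 2π·f = 2π·1.13e+04 = 7.1e+04 rad/s.
Step 2 — Component impedances:
  R1: Z = R = 1880 Ω
  R2: Z = R = 30 Ω
  C: Z = 1/(jωC) = -j/(ω·C) = 0 - j2.719 Ω
Step 3 — Parallel branch: R2 || C = 1/(1/R2 + 1/C) = 0.2444 - j2.697 Ω.
Step 4 — Series with R1: Z_total = R1 + (R2 || C) = 1880 - j2.697 Ω = 1880∠-0.1° Ω.
Step 5 — Power factor: PF = cos(φ) = Re(Z)/|Z| = 1880/1880 = 1.
Step 6 — Type: Im(Z) = -2.697 ⇒ leading (phase φ = -0.1°).

PF = 1 (leading, φ = -0.1°)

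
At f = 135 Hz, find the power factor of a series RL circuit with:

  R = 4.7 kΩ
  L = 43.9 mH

Step 1 — Angular frequency: ω = 2π·f = 2π·135 = 848.2 rad/s.
Step 2 — Component impedances:
  R: Z = R = 4700 Ω
  L: Z = jωL = j·848.2·0.0439 = 0 + j37.24 Ω
Step 3 — Series combination: Z_total = R + L = 4700 + j37.24 Ω = 4700∠0.5° Ω.
Step 4 — Power factor: PF = cos(φ) = Re(Z)/|Z| = 4700/4700 = 1.
Step 5 — Type: Im(Z) = 37.24 ⇒ lagging (phase φ = 0.5°).

PF = 1 (lagging, φ = 0.5°)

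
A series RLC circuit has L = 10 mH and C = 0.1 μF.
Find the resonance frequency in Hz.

Step 1 — Resonance condition Im(Z)=0 gives ω₀ = 1/√(LC).
Step 2 — ω₀ = 1/√(0.01·1e-07) = 3.162e+04 rad/s.
Step 3 — f₀ = ω₀/(2π) = 5033 Hz.

f₀ = 5033 Hz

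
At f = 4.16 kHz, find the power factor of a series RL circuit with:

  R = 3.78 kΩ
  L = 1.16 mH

Step 1 — Angular frequency: ω = 2π·f = 2π·4160 = 2.614e+04 rad/s.
Step 2 — Component impedances:
  R: Z = R = 3780 Ω
  L: Z = jωL = j·2.614e+04·0.00116 = 0 + j30.32 Ω
Step 3 — Series combination: Z_total = R + L = 3780 + j30.32 Ω = 3780∠0.5° Ω.
Step 4 — Power factor: PF = cos(φ) = Re(Z)/|Z| = 3780/3780 = 1.
Step 5 — Type: Im(Z) = 30.32 ⇒ lagging (phase φ = 0.5°).

PF = 1 (lagging, φ = 0.5°)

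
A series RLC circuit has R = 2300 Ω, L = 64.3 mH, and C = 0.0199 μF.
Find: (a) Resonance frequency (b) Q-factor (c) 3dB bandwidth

Step 1 — Resonance: ω₀ = 1/√(LC) = 1/√(0.0643·1.99e-08) = 2.796e+04 rad/s.
Step 2 — f₀ = ω₀/(2π) = 4449 Hz.
Step 3 — Series Q: Q = ω₀L/R = 2.796e+04·0.0643/2300 = 0.7815.
Step 4 — Bandwidth: Δω = ω₀/Q = 3.577e+04 rad/s; BW = Δω/(2π) = 5693 Hz.

(a) f₀ = 4449 Hz  (b) Q = 0.7815  (c) BW = 5693 Hz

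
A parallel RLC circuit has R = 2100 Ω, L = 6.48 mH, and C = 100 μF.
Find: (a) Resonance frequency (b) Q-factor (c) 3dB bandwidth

Step 1 — Resonance: ω₀ = 1/√(LC) = 1/√(0.00648·0.0001) = 1242 rad/s.
Step 2 — f₀ = ω₀/(2π) = 197.7 Hz.
Step 3 — Parallel Q: Q = R/(ω₀L) = 2100/(1242·0.00648) = 260.9.
Step 4 — Bandwidth: Δω = ω₀/Q = 4.762 rad/s; BW = Δω/(2π) = 0.7579 Hz.

(a) f₀ = 197.7 Hz  (b) Q = 260.9  (c) BW = 0.7579 Hz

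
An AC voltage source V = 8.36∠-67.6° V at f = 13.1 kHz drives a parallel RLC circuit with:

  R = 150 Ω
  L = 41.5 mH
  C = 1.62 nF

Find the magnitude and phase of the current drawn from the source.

Step 1 — Angular frequency: ω = 2π·f = 2π·1.31e+04 = 8.231e+04 rad/s.
Step 2 — Component impedances:
  R: Z = R = 150 Ω
  L: Z = jωL = j·8.231e+04·0.0415 = 0 + j3416 Ω
  C: Z = 1/(jωC) = -j/(ω·C) = 0 - j7500 Ω
Step 3 — Parallel combination: 1/Z_total = 1/R + 1/L + 1/C; Z_total = 149.9 + j3.585 Ω = 150∠1.4° Ω.
Step 4 — Source phasor: V = 8.36∠-67.6° V = 3.186 - j7.729 V.
Step 5 — Ohm's law: I = V / Z_total = (3.186 - j7.729) / (149.9 + j3.585) = 0.02001 - j0.05204 A.
Step 6 — Convert to polar: |I| = 0.05575 A, ∠I = -69.0°.

I = 0.05575∠-69.0° A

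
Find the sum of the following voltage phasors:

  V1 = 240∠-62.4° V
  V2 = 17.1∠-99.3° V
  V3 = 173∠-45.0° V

Step 1 — Convert each phasor to rectangular form:
  V1 = 240·(cos(-62.4°) + j·sin(-62.4°)) = 111.2 - j212.7 V
  V2 = 17.1·(cos(-99.3°) + j·sin(-99.3°)) = -2.763 - j16.88 V
  V3 = 173·(cos(-45.0°) + j·sin(-45.0°)) = 122.3 - j122.3 V
Step 2 — Sum components: V_total = 230.8 - j351.9 V.
Step 3 — Convert to polar: |V_total| = 420.8 V, ∠V_total = -56.7°.

V_total = 420.8∠-56.7° V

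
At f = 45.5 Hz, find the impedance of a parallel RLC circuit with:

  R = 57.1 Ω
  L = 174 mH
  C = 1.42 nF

Step 1 — Angular frequency: ω = 2π·f = 2π·45.5 = 285.9 rad/s.
Step 2 — Component impedances:
  R: Z = R = 57.1 Ω
  L: Z = jωL = j·285.9·0.174 = 0 + j49.74 Ω
  C: Z = 1/(jωC) = -j/(ω·C) = 0 - j2.463e+06 Ω
Step 3 — Parallel combination: 1/Z_total = 1/R + 1/L + 1/C; Z_total = 24.64 + j28.28 Ω = 37.51∠48.9° Ω.

Z = 24.64 + j28.28 Ω = 37.51∠48.9° Ω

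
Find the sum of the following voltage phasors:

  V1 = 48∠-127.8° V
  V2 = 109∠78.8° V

Step 1 — Convert each phasor to rectangular form:
  V1 = 48·(cos(-127.8°) + j·sin(-127.8°)) = -29.42 - j37.93 V
  V2 = 109·(cos(78.8°) + j·sin(78.8°)) = 21.17 + j106.9 V
Step 2 — Sum components: V_total = -8.248 + j69 V.
Step 3 — Convert to polar: |V_total| = 69.49 V, ∠V_total = 96.8°.

V_total = 69.49∠96.8° V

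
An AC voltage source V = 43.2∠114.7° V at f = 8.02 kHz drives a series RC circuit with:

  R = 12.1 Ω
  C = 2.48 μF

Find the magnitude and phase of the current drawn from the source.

Step 1 — Angular frequency: ω = 2π·f = 2π·8020 = 5.039e+04 rad/s.
Step 2 — Component impedances:
  R: Z = R = 12.1 Ω
  C: Z = 1/(jωC) = -j/(ω·C) = 0 - j8.002 Ω
Step 3 — Series combination: Z_total = R + C = 12.1 - j8.002 Ω = 14.51∠-33.5° Ω.
Step 4 — Source phasor: V = 43.2∠114.7° V = -18.05 + j39.25 V.
Step 5 — Ohm's law: I = V / Z_total = (-18.05 + j39.25) / (12.1 - j8.002) = -2.53 + j1.57 A.
Step 6 — Convert to polar: |I| = 2.978 A, ∠I = 148.2°.

I = 2.978∠148.2° A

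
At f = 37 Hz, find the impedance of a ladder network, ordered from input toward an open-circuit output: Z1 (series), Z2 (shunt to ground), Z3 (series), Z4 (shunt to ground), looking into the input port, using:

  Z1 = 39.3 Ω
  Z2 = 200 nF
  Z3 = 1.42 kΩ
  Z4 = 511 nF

Step 1 — Angular frequency: ω = 2π·f = 2π·37 = 232.5 rad/s.
Step 2 — Component impedances:
  Z1: Z = R = 39.3 Ω
  Z2: Z = 1/(jωC) = -j/(ω·C) = 0 - j2.151e+04 Ω
  Z3: Z = R = 1420 Ω
  Z4: Z = 1/(jωC) = -j/(ω·C) = 0 - j8418 Ω
Step 3 — Ladder network (open output): work backward from the far end, alternating series and parallel combinations. Z_in = 771.1 - j6085 Ω = 6133∠-82.8° Ω.

Z = 771.1 - j6085 Ω = 6133∠-82.8° Ω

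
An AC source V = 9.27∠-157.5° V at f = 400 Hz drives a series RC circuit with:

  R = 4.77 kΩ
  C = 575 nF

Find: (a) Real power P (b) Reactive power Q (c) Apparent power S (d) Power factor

Step 1 — Angular frequency: ω = 2π·f = 2π·400 = 2513 rad/s.
Step 2 — Component impedances:
  R: Z = R = 4770 Ω
  C: Z = 1/(jωC) = -j/(ω·C) = 0 - j692 Ω
Step 3 — Series combination: Z_total = R + C = 4770 - j692 Ω = 4820∠-8.3° Ω.
Step 4 — Source phasor: V = 9.27∠-157.5° V = -8.564 - j3.547 V.
Step 5 — Current: I = V / Z = -0.001653 - j0.0009835 A = 0.001923∠-149.2° A.
Step 6 — Complex power: S = V·I* = 0.01764 - j0.00256 VA.
Step 7 — Real power: P = Re(S) = 0.01764 W.
Step 8 — Reactive power: Q = Im(S) = -0.00256 VAR.
Step 9 — Apparent power: |S| = 0.01783 VA.
Step 10 — Power factor: PF = P/|S| = 0.9896 (leading).

(a) P = 0.01764 W  (b) Q = -0.00256 VAR  (c) S = 0.01783 VA  (d) PF = 0.9896 (leading)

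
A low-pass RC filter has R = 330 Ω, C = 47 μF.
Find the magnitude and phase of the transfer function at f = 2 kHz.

Step 1 — Angular frequency: ω = 2π·2000 = 1.257e+04 rad/s.
Step 2 — Transfer function: H(jω) = 1/(1 + jωRC).
Step 3 — Denominator: 1 + jωRC = 1 + j·1.257e+04·330·4.7e-05 = 1 + j194.9.
Step 4 — H = 2.632e-05 - j0.005131.
Step 5 — Magnitude: |H| = 0.005131 (-45.8 dB); phase: φ = -89.7°.

|H| = 0.005131 (-45.8 dB), φ = -89.7°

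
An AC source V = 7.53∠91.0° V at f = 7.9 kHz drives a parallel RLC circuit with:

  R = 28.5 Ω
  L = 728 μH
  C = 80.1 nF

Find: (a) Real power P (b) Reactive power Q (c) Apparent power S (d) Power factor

Step 1 — Angular frequency: ω = 2π·f = 2π·7900 = 4.964e+04 rad/s.
Step 2 — Component impedances:
  R: Z = R = 28.5 Ω
  L: Z = jωL = j·4.964e+04·0.000728 = 0 + j36.14 Ω
  C: Z = 1/(jωC) = -j/(ω·C) = 0 - j251.5 Ω
Step 3 — Parallel combination: 1/Z_total = 1/R + 1/L + 1/C; Z_total = 19.57 + j13.22 Ω = 23.62∠34.0° Ω.
Step 4 — Source phasor: V = 7.53∠91.0° V = -0.1314 + j7.529 V.
Step 5 — Current: I = V / Z = 0.1738 + j0.2673 A = 0.3188∠57.0° A.
Step 6 — Complex power: S = V·I* = 1.99 + j1.344 VA.
Step 7 — Real power: P = Re(S) = 1.99 W.
Step 8 — Reactive power: Q = Im(S) = 1.344 VAR.
Step 9 — Apparent power: |S| = 2.401 VA.
Step 10 — Power factor: PF = P/|S| = 0.8287 (lagging).

(a) P = 1.99 W  (b) Q = 1.344 VAR  (c) S = 2.401 VA  (d) PF = 0.8287 (lagging)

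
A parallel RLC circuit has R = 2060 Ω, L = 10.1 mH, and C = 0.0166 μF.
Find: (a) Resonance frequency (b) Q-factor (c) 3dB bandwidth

Step 1 — Resonance: ω₀ = 1/√(LC) = 1/√(0.0101·1.66e-08) = 7.723e+04 rad/s.
Step 2 — f₀ = ω₀/(2π) = 1.229e+04 Hz.
Step 3 — Parallel Q: Q = R/(ω₀L) = 2060/(7.723e+04·0.0101) = 2.641.
Step 4 — Bandwidth: Δω = ω₀/Q = 2.924e+04 rad/s; BW = Δω/(2π) = 4654 Hz.

(a) f₀ = 1.229e+04 Hz  (b) Q = 2.641  (c) BW = 4654 Hz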